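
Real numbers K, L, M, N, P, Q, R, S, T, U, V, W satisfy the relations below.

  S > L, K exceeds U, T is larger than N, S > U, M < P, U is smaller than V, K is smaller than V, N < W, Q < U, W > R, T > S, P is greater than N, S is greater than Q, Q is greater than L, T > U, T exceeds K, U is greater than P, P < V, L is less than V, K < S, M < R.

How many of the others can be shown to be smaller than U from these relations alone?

The elements the relations force below U are N, M, P, L, Q — no chain reaches any other.
That is 5.

5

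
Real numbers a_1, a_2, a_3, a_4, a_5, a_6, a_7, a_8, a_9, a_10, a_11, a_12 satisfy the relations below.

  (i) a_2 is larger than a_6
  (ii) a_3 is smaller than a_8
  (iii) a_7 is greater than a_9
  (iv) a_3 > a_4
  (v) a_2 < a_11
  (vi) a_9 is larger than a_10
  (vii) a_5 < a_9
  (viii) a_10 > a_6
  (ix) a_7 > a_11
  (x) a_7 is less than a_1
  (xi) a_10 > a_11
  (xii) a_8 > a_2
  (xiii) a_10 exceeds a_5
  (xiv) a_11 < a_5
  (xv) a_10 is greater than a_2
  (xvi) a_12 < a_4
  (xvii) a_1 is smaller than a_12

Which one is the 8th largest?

Chaining the given pairs: a_6 < a_2 < a_11 < a_5 < a_10 < a_9 < a_7 < a_1 < a_12 < a_4 < a_3 < a_8.
The 8th largest is a_10.

a_10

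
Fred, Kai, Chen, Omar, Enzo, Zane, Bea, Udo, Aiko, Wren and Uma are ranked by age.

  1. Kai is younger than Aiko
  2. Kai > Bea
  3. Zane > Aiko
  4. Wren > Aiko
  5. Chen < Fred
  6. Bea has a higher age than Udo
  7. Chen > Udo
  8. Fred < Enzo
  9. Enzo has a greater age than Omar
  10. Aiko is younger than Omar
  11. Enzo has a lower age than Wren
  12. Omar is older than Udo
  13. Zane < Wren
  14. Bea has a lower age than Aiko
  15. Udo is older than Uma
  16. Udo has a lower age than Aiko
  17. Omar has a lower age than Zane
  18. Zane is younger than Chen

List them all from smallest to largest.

The consecutive links are each given: Uma < Udo; Udo < Bea; Bea < Kai; Kai < Aiko; Aiko < Omar; Omar < Zane; Zane < Chen; Chen < Fred; Fred < Enzo; Enzo < Wren.

Uma < Udo < Bea < Kai < Aiko < Omar < Zane < Chen < Fred < Enzo < Wren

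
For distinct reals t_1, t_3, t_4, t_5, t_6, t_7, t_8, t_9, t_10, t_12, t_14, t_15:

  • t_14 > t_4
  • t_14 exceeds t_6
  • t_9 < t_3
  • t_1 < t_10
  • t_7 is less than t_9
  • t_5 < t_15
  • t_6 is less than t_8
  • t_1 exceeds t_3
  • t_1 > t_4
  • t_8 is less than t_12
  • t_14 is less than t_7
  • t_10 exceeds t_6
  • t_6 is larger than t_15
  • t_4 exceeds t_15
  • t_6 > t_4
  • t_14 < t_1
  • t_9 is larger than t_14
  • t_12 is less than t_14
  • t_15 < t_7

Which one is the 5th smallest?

Chaining the given pairs: t_5 < t_15 < t_4 < t_6 < t_8 < t_12 < t_14 < t_7 < t_9 < t_3 < t_1 < t_10.
The 5th smallest is t_8.

t_8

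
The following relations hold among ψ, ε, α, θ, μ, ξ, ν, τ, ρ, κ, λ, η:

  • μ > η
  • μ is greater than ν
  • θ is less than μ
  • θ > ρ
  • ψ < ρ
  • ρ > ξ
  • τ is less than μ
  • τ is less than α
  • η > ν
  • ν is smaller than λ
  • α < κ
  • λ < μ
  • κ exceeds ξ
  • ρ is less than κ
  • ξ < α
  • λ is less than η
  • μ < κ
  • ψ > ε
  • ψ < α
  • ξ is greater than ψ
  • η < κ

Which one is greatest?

Chaining downward from κ: directly below it, ξ, ρ, η, μ, α; then ν, λ, ψ, τ, θ; then ε.
That covers every other element, and nothing is given above κ, so κ is the greatest.

κ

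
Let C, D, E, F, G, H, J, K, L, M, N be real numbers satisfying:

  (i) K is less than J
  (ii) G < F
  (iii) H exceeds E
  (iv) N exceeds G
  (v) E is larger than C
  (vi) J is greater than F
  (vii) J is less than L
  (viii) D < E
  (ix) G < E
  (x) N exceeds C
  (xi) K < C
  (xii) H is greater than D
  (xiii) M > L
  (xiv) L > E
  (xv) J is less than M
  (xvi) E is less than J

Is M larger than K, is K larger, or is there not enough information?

M

K < C < E < L < M, by transitivity through C, E, L.
So M is larger.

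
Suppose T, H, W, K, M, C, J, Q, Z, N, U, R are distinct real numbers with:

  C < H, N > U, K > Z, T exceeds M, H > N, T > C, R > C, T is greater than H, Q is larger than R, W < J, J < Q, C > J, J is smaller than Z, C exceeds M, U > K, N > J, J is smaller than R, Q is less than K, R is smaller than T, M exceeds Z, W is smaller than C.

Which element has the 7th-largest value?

The consecutive relations fix a unique order: W < J < Z < M < C < R < Q < K < U < N < H < T.
The 7th largest is R.

R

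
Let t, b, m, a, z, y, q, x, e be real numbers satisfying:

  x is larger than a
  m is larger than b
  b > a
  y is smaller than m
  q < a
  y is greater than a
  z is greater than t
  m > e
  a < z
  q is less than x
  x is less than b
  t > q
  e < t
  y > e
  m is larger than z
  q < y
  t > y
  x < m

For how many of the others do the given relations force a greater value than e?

4

Directly above e: y, t, m.
One step further: z (4 so far).
No other element is forced above e by the given relations, so the count is 4.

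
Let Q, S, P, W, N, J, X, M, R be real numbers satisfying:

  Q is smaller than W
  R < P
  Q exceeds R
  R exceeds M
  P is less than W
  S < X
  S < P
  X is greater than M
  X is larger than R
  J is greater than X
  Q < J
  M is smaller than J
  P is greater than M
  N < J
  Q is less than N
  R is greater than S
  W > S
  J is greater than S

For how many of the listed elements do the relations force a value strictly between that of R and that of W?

Chaining upward from R reaches: Q, P, N, X, J.
Chaining downward from W reaches: M, S, Q, P.
Strictly between R and W are those in both lists: Q, P — 2 elements.

2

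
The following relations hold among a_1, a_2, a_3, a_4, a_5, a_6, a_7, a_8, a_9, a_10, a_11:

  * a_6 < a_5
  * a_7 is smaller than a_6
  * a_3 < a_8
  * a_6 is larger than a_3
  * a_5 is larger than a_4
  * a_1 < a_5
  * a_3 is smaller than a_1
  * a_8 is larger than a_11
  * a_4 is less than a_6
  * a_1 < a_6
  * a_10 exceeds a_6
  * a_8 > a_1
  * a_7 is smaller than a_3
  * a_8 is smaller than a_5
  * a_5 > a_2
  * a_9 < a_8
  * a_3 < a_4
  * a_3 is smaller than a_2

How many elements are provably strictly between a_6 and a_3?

2

Chaining upward from a_3 reaches: a_4, a_1, a_8, a_2, a_5, a_10.
Chaining downward from a_6 reaches: a_7, a_4, a_1.
Strictly between a_3 and a_6 are those in both lists: a_4, a_1 — 2 elements.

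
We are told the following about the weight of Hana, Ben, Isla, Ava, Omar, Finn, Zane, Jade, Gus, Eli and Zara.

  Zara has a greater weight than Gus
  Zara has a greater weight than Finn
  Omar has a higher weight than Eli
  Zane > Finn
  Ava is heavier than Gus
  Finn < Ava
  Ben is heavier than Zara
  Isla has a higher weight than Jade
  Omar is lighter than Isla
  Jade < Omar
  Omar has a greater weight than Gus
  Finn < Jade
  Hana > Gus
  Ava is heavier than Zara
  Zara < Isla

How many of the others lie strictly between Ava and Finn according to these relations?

1

The relations place Finn below Ava. An element lies strictly between them when it is forced above Finn and also forced below Ava.
Above Finn: {Zara, Zane, Ben, Jade, Omar, Isla}. Below Ava: {Gus, Zara}.
Intersection: {Zara} — 1.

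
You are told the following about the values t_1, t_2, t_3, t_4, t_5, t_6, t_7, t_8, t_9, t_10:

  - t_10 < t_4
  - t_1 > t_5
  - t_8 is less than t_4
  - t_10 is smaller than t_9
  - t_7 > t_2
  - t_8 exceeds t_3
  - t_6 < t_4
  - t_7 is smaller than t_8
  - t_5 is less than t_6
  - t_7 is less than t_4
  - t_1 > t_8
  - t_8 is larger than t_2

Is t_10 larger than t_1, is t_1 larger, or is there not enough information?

Following every chain through t_10: above t_10 we get t_9, t_4.
t_1 is not reached, and no chain runs the other way from t_1 to t_10.
So the given relations leave the order of t_10 and t_1 undetermined.

undetermined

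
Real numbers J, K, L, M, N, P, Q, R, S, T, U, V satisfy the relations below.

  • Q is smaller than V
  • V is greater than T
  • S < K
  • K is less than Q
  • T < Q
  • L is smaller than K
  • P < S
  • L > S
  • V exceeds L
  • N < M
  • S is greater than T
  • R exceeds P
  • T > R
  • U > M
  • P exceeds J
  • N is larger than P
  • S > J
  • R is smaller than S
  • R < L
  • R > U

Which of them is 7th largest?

Piecing the relations together gives one ordering: J < P < N < M < U < R < T < S < L < K < Q < V.
Counting 7 from the largest end gives R.

R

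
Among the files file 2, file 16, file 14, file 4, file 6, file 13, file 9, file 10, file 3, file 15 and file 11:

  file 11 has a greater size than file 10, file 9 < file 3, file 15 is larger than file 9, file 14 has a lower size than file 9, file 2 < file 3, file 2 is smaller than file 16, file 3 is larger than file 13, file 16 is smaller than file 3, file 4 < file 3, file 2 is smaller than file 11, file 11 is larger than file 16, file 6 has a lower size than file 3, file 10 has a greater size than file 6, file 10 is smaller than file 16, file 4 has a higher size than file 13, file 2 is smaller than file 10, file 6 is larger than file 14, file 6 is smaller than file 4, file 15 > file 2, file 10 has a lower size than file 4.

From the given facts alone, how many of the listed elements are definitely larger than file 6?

From file 6 the given relations immediately reach file 10, file 4, file 3.
From those, file 16, file 11 — 5 in total.
No other element is forced above file 6 by the given relations, so the count is 5.

5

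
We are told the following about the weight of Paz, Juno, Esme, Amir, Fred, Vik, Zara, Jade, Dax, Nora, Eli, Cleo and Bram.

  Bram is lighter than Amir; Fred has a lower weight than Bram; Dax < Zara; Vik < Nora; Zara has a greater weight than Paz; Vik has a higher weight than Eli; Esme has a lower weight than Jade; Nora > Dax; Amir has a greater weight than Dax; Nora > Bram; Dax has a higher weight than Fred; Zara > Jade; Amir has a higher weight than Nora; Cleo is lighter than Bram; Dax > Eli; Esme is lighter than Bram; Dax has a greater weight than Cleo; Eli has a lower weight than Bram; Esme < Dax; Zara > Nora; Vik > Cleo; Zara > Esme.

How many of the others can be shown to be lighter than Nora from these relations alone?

7

The elements the relations force below Nora are Eli, Cleo, Fred, Esme, Dax, Bram, Vik — no chain reaches any other.
That is 7.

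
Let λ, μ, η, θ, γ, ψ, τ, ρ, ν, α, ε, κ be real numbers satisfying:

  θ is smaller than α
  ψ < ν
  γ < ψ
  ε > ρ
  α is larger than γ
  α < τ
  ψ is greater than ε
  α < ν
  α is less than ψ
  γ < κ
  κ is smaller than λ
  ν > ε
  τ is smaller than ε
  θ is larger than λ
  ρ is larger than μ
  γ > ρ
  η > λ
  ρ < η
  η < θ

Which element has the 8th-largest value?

λ

The consecutive relations fix a unique order: μ < ρ < γ < κ < λ < η < θ < α < τ < ε < ψ < ν.
Counting 8 from the largest end gives λ.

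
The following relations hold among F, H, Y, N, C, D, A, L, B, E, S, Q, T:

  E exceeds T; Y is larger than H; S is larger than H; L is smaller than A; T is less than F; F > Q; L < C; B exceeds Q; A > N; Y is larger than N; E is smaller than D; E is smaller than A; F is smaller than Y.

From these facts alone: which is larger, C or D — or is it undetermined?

undetermined

Following every chain through C: below C we get L.
D is not reached, and no chain runs the other way from D to C.
So the given relations leave the order of C and D undetermined.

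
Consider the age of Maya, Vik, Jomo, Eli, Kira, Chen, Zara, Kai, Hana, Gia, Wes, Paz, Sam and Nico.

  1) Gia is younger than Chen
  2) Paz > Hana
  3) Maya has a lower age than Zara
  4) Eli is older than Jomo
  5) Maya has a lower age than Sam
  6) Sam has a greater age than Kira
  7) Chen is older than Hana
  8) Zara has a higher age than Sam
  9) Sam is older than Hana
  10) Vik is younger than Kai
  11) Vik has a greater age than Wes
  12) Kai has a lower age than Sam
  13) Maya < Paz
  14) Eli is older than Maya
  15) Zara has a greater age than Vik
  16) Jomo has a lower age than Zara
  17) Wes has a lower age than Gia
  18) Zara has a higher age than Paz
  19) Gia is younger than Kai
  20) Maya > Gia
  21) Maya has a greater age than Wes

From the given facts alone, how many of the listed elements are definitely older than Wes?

9

Directly above Wes: Gia, Vik, Maya.
One step further: Kai, Paz, Sam, Eli, Zara, Chen (9 so far).
No other element is forced above Wes by the given relations, so the count is 9.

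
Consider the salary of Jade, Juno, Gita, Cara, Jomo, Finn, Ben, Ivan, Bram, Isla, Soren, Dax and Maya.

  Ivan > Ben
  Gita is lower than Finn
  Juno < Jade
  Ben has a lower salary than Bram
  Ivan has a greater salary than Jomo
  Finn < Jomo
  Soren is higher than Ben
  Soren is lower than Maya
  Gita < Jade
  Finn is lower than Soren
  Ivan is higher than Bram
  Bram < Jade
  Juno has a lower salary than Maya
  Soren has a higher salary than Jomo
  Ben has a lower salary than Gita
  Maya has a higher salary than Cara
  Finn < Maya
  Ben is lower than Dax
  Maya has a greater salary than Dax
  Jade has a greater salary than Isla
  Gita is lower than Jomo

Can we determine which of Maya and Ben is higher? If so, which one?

Ben < Gita < Finn < Soren < Maya, by transitivity through Gita, Finn, Soren.
So Maya is higher.

Maya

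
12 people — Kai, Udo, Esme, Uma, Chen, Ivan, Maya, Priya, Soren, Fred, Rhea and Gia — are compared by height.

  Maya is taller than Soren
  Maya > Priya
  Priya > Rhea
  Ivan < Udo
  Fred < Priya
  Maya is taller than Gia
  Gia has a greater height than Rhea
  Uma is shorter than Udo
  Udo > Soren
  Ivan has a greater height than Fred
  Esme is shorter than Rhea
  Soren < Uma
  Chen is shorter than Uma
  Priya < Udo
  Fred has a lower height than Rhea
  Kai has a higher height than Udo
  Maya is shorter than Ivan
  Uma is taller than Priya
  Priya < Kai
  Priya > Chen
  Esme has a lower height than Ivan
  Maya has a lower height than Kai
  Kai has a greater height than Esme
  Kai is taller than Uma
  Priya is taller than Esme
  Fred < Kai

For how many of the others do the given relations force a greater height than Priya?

The elements the relations force above Priya are Maya, Ivan, Uma, Udo, Kai — no chain reaches any other.
That is 5.

5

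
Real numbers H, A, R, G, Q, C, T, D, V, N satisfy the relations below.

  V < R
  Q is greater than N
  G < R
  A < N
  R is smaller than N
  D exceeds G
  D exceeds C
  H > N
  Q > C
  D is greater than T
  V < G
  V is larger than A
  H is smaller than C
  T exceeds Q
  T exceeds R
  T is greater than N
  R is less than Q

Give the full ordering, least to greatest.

A < V < G < R < N < H < C < Q < T < D

The consecutive links are each given: A < V; V < G; G < R; R < N; N < H; H < C; C < Q; Q < T; T < D.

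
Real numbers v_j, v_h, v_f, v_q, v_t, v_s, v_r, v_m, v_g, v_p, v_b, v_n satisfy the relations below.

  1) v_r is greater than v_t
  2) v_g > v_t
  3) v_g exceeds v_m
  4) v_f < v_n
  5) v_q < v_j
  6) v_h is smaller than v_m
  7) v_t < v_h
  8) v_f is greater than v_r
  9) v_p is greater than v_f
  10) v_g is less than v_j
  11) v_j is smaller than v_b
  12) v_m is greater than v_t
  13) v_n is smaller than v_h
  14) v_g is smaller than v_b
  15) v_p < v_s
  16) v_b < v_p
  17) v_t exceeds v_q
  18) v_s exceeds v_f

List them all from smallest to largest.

v_q < v_t < v_r < v_f < v_n < v_h < v_m < v_g < v_j < v_b < v_p < v_s

Nothing is placed below v_q, so it is least; from there v_q < v_t; v_t < v_r; v_r < v_f; v_f < v_n; v_n < v_h; v_h < v_m; v_m < v_g; v_g < v_j; v_j < v_b; v_b < v_p; v_p < v_s, each given directly.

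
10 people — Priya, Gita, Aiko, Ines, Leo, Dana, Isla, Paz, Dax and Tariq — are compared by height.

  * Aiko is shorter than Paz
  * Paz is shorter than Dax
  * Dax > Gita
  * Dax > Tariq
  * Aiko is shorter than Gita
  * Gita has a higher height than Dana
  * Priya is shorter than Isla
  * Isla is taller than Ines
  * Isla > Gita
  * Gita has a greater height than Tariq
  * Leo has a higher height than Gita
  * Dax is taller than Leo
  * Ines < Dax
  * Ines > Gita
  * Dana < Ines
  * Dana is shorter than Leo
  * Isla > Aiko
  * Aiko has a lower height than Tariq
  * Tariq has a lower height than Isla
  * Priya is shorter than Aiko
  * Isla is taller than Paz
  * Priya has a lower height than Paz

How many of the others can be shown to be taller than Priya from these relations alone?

The elements the relations force above Priya are Aiko, Tariq, Gita, Leo, Paz, Ines, Dax, Isla — no chain reaches any other.
That is 8.

8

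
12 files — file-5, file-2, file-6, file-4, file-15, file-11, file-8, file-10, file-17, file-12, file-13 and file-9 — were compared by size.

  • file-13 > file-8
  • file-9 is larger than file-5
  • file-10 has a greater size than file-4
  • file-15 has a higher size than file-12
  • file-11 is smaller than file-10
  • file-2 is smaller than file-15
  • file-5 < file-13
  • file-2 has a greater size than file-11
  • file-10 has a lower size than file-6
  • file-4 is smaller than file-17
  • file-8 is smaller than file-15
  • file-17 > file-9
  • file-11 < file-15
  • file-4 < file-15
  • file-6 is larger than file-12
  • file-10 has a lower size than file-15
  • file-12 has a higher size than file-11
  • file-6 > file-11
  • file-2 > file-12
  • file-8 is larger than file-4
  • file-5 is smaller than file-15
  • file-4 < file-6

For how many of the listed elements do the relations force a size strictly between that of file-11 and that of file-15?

Chaining upward from file-11 reaches: file-12, file-2, file-10, file-6.
Chaining downward from file-15 reaches: file-5, file-4, file-8, file-12, file-2, file-10.
Strictly between file-11 and file-15 are those in both lists: file-12, file-2, file-10 — 3 elements.

3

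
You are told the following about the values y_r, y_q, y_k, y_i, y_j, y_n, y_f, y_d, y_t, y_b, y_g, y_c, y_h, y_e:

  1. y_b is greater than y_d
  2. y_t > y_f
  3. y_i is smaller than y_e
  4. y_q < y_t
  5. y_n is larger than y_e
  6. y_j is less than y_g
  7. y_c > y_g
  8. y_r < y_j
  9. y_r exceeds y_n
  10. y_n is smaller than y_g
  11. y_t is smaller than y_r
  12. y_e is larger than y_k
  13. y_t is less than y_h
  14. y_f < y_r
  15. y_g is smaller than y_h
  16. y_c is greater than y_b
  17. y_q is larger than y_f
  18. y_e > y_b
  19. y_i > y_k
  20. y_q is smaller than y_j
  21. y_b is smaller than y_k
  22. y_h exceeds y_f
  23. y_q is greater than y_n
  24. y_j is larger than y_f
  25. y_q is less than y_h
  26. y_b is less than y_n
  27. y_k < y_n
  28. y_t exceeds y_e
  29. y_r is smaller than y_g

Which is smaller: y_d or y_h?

y_d < y_b and y_b < y_k give y_d < y_k.
Then y_k < y_i extends the chain to y_i.
Then y_i < y_e extends the chain to y_e.
With y_e < y_n: y_d < y_b < y_k < y_i < y_e < y_n.
Then y_n < y_q extends the chain to y_q.
With y_q < y_t: y_d < y_b < y_k < y_i < y_e < y_n < y_q < y_t.
With y_t < y_r: y_d < y_b < y_k < y_i < y_e < y_n < y_q < y_t < y_r.
Then y_r < y_j extends the chain to y_j.
Then y_j < y_g extends the chain to y_g.
Then y_g < y_h extends the chain to y_h.
So y_d < y_h; y_d is the smaller of the two.

y_d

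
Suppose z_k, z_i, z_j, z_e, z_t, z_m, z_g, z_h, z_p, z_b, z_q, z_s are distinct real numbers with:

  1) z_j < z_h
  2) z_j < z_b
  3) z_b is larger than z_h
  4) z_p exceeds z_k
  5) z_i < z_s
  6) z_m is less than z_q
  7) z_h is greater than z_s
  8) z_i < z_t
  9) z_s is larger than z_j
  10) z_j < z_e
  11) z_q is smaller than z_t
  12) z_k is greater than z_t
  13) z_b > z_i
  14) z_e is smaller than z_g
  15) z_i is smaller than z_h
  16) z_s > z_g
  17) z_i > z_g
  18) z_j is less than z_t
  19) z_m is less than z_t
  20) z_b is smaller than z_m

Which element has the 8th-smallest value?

Chaining the given pairs: z_j < z_e < z_g < z_i < z_s < z_h < z_b < z_m < z_q < z_t < z_k < z_p.
Counting 8 from the smallest end gives z_m.

z_m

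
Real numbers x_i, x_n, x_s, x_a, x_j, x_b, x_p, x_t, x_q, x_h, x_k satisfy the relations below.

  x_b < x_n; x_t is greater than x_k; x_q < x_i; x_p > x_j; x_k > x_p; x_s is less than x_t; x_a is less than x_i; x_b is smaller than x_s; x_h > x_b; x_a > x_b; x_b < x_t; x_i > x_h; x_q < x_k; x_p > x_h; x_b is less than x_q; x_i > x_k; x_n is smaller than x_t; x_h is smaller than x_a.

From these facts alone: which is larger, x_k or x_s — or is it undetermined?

undetermined

Following every chain through x_k: above x_k we get x_i, x_t; below x_k we get x_b, x_h, x_j, x_p, x_q.
x_s is not reached, and no chain runs the other way from x_s to x_k.
So the given relations leave the order of x_k and x_s undetermined.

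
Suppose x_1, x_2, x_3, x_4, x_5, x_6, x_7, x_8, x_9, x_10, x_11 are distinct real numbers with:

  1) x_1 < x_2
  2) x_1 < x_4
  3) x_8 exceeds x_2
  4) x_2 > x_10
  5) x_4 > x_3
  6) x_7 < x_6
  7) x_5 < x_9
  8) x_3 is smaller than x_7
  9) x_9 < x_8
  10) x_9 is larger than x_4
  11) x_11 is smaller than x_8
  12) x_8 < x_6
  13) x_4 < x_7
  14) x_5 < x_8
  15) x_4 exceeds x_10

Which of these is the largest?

x_5 is not greatest since x_5 < x_9; x_10 is not greatest since x_10 < x_4; x_11 is not greatest since x_11 < x_8; x_1 is not greatest since x_1 < x_2; x_3 is not greatest since x_3 < x_7; x_4 is not greatest since x_4 < x_9; x_9 is not greatest since x_9 < x_8; x_2 is not greatest since x_2 < x_8; x_8 is not greatest since x_8 < x_6; x_7 is not greatest since x_7 < x_6.
Only x_6 has nothing above it, so x_6 is the largest.

x_6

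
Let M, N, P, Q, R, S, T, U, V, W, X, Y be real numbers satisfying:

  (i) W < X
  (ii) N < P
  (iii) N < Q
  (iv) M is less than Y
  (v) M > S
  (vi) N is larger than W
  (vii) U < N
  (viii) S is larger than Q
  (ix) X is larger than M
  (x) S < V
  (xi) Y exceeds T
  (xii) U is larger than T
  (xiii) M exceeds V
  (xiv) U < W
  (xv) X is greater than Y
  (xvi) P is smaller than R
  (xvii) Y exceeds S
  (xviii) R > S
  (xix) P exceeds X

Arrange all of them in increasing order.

T < U < W < N < Q < S < V < M < Y < X < P < R

Each adjacent pair is fixed by a given relation: T < U; U < W; W < N; N < Q; Q < S; S < V; V < M; M < Y; Y < X; X < P; P < R. Chaining them end to end gives the full order.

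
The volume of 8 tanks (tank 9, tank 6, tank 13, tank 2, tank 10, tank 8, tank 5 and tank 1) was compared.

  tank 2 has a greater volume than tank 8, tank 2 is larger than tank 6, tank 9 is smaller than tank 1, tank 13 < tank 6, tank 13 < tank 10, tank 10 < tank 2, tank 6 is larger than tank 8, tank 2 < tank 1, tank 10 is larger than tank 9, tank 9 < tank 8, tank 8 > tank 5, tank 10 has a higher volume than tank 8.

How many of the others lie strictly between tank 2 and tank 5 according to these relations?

3

The relations place tank 5 below tank 2. An element lies strictly between them when it is forced above tank 5 and also forced below tank 2.
Above tank 5: {tank 8, tank 10, tank 6, tank 1}. Below tank 2: {tank 9, tank 8, tank 13, tank 10, tank 6}.
Intersection: {tank 8, tank 10, tank 6} — 3.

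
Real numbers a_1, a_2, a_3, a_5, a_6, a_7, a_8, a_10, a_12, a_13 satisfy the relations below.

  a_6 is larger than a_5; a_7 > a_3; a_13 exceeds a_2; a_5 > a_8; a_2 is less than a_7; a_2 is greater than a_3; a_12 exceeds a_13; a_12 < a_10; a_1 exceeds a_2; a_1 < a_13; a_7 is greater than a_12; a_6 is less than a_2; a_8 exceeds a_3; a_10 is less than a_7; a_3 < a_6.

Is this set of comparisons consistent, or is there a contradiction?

Every relation is compatible with a_3 < a_8 < a_5 < a_6 < a_2 < a_1 < a_13 < a_12 < a_10 < a_7; the set is consistent.

consistent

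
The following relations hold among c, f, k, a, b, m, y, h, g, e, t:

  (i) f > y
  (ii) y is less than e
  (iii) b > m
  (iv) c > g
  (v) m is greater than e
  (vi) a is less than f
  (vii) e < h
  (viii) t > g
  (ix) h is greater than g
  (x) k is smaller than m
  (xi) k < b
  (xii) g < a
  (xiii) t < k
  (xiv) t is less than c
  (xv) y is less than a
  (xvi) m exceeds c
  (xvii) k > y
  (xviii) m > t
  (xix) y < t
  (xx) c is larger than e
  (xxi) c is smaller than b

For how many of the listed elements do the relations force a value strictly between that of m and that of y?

Chaining upward from y reaches: e, t, a, k, c, f, h, b.
Chaining downward from m reaches: g, e, t, k, c.
Strictly between y and m are those in both lists: e, t, k, c — 4 elements.

4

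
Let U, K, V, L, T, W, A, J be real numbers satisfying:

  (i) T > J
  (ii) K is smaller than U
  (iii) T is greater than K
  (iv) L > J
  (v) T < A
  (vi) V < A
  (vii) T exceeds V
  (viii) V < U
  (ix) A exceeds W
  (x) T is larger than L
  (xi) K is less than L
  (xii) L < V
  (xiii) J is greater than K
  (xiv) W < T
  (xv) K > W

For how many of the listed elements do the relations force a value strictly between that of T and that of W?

4

Chaining upward from W reaches: K, J, L, V, A, U.
Chaining downward from T reaches: K, J, L, V.
Strictly between W and T are those in both lists: K, J, L, V — 4 elements.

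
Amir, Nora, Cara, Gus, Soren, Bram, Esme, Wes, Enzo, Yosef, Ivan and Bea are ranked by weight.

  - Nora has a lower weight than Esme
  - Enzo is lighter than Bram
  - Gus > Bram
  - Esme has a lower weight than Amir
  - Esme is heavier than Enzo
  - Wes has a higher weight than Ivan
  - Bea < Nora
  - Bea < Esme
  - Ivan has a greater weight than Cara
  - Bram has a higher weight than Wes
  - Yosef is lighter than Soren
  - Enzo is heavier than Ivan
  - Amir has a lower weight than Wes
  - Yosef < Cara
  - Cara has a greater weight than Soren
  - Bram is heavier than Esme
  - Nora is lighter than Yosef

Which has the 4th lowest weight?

Soren

The consecutive relations fix a unique order: Bea < Nora < Yosef < Soren < Cara < Ivan < Enzo < Esme < Amir < Wes < Bram < Gus.
Counting 4 from the smallest end gives Soren.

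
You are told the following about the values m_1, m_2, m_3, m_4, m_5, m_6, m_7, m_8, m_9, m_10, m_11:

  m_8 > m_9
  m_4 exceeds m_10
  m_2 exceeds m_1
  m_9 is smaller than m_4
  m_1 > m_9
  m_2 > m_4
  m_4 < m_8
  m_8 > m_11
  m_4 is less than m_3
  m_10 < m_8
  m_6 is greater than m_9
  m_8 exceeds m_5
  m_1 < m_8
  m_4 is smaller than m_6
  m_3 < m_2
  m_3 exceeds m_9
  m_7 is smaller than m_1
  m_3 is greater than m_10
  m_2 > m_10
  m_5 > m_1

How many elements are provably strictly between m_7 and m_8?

2

Chaining upward from m_7 reaches: m_1, m_5, m_2.
Chaining downward from m_8 reaches: m_9, m_10, m_11, m_1, m_4, m_5.
Strictly between m_7 and m_8 are those in both lists: m_1, m_5 — 2 elements.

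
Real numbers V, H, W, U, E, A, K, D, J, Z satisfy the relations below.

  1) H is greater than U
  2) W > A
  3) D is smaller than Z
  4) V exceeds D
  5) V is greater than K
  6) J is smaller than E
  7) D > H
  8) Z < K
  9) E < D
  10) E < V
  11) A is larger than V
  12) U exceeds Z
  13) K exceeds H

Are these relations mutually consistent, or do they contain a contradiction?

inconsistent

Chaining the given relations yields D < Z < U < H, so D < H. But one relation states H < D. These cannot both hold.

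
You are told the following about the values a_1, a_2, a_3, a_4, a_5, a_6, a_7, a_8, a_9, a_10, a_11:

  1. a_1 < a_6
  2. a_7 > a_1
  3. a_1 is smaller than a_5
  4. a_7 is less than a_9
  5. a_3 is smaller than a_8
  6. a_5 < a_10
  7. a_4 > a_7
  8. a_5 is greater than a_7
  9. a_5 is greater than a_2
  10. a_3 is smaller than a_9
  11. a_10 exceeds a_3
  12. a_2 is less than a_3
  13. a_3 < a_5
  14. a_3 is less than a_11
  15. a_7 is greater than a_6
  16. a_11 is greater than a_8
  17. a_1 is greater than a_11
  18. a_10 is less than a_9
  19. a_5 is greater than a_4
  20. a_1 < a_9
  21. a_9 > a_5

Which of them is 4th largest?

The consecutive relations fix a unique order: a_2 < a_3 < a_8 < a_11 < a_1 < a_6 < a_7 < a_4 < a_5 < a_10 < a_9.
Counting 4 from the largest end gives a_4.

a_4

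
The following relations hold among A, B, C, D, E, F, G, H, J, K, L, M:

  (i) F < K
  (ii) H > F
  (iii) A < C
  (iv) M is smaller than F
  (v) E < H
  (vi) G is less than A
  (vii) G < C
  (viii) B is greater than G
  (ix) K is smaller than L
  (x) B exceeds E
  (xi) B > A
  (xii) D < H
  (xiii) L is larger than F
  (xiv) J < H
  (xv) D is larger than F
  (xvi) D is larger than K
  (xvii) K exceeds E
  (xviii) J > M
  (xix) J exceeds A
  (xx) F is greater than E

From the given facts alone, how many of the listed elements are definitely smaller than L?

4

The elements the relations force below L are M, E, F, K — no chain reaches any other.
That is 4.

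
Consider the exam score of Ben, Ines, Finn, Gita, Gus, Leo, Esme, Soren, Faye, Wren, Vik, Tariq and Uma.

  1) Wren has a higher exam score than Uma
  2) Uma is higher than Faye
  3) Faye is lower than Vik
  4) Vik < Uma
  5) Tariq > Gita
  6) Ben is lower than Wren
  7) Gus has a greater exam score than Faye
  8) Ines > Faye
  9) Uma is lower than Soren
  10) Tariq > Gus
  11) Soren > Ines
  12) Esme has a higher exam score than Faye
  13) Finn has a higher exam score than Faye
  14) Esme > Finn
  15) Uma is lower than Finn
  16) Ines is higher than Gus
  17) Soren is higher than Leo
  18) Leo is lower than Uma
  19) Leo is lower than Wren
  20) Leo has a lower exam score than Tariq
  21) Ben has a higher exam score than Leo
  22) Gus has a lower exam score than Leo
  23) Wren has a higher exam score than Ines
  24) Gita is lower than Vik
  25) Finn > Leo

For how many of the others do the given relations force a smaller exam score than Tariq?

From Tariq the given relations immediately reach Gus, Leo, Gita.
From those, Faye — 4 in total.
Nothing else is reachable below Tariq; 4 in all.

4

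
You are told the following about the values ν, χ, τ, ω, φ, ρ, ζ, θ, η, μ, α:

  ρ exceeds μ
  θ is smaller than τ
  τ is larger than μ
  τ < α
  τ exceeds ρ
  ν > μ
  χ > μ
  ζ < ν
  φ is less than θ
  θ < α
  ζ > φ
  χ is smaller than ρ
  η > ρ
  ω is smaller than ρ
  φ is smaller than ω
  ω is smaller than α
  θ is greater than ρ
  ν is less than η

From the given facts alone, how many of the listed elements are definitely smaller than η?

From η the given relations immediately reach ρ, ν.
From those, μ, ζ, χ, ω — 6 in total.
From those, φ — 7 in total.
Nothing else is reachable below η; 7 in all.

7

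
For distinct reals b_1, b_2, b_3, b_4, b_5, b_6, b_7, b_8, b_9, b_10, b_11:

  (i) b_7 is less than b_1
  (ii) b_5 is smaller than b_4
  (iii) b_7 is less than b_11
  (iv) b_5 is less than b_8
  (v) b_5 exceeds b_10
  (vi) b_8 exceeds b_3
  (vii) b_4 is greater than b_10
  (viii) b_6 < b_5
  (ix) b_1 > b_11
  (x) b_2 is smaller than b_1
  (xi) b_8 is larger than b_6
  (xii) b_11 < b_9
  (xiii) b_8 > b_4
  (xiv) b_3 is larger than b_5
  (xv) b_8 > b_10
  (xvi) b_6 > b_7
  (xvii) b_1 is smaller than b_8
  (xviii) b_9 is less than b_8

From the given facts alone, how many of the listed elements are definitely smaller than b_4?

The elements the relations force below b_4 are b_7, b_6, b_10, b_5 — no chain reaches any other.
That is 4.

4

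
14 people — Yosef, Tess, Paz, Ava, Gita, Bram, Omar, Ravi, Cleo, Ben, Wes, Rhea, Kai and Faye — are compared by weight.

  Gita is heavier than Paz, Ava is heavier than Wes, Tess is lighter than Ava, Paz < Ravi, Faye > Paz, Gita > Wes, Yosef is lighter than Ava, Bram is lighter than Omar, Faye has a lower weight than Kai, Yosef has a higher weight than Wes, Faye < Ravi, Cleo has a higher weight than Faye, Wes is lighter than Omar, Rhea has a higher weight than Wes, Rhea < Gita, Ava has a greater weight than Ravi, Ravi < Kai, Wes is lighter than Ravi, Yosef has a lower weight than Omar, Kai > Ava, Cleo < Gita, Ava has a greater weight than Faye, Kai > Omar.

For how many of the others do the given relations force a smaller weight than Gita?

Directly below Gita: Wes, Paz, Rhea, Cleo.
One step further: Faye (5 so far).
Nothing else is reachable below Gita; 5 in all.

5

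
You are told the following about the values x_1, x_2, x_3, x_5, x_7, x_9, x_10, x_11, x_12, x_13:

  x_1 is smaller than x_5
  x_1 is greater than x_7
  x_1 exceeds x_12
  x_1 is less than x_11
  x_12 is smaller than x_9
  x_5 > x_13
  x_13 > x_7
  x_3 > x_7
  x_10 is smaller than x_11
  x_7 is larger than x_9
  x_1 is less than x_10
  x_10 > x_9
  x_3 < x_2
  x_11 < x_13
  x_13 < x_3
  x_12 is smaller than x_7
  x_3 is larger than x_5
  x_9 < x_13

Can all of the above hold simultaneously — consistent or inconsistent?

consistent

The single ordering x_12 < x_9 < x_7 < x_1 < x_10 < x_11 < x_13 < x_5 < x_3 < x_2 satisfies every listed relation, so no contradiction arises.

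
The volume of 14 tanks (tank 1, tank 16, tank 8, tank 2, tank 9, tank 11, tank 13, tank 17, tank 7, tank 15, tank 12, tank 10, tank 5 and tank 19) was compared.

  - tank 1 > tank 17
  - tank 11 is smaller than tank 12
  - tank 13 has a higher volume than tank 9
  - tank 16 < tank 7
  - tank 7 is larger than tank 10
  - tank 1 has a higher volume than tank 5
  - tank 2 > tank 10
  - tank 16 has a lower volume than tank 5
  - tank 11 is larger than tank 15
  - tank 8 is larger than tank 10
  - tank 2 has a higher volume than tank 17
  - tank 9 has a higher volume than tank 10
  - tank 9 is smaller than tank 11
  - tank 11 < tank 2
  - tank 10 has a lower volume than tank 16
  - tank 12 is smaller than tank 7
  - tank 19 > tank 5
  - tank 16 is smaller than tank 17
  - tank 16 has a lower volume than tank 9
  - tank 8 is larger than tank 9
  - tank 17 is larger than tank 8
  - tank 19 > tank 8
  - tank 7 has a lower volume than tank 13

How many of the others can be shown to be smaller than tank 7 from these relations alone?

6

The elements the relations force below tank 7 are tank 10, tank 16, tank 9, tank 15, tank 11, tank 12 — no chain reaches any other.
That is 6.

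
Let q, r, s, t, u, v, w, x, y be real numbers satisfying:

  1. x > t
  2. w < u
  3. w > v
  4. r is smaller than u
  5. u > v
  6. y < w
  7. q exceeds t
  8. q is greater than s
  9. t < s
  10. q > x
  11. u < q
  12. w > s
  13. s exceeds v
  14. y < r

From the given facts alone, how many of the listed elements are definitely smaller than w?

The elements the relations force below w are t, v, y, s — no chain reaches any other.
That is 4.

4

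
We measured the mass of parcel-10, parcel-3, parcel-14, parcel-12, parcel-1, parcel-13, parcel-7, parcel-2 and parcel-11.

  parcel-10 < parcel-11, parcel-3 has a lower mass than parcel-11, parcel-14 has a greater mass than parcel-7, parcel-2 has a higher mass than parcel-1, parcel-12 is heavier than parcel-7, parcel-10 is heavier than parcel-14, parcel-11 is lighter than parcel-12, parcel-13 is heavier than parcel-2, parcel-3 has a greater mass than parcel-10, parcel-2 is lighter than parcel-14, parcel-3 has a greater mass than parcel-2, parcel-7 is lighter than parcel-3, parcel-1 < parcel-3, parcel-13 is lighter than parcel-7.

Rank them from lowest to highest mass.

Nothing is placed below parcel-1, so it is least; from there parcel-1 < parcel-2; parcel-2 < parcel-13; parcel-13 < parcel-7; parcel-7 < parcel-14; parcel-14 < parcel-10; parcel-10 < parcel-3; parcel-3 < parcel-11; parcel-11 < parcel-12, each given directly.

parcel-1 < parcel-2 < parcel-13 < parcel-7 < parcel-14 < parcel-10 < parcel-3 < parcel-11 < parcel-12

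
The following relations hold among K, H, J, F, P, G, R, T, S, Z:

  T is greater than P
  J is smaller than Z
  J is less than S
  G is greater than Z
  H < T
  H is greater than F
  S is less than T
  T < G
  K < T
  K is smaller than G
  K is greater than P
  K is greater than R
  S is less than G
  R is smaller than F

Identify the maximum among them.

Chaining downward from G: directly below it, Z, S, K, T; then R, P, H, J; then F.
That covers every other element, and nothing is given above G, so G is the maximum.

G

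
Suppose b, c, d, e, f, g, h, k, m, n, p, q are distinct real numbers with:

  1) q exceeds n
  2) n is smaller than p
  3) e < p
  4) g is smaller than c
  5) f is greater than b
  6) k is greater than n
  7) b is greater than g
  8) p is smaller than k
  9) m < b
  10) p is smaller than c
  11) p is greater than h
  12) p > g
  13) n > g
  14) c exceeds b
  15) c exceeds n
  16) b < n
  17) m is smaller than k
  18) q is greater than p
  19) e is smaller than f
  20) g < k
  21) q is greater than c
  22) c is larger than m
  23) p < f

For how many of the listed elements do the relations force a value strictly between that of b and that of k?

Chaining upward from b reaches: n, p, f, c, q.
Chaining downward from k reaches: m, e, g, h, n, p.
Strictly between b and k are those in both lists: n, p — 2 elements.

2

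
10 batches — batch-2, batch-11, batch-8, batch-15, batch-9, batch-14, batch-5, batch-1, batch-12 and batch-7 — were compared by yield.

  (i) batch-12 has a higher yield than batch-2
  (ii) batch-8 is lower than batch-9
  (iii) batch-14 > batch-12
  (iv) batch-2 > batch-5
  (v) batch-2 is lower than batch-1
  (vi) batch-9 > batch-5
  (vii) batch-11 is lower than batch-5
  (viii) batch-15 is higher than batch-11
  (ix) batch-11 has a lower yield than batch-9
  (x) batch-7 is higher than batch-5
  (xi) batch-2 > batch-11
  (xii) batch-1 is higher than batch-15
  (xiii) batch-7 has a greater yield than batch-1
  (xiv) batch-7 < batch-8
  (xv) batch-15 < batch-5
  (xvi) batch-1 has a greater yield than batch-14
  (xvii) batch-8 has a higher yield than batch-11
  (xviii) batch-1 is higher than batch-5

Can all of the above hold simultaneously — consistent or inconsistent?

consistent

Every relation is compatible with batch-11 < batch-15 < batch-5 < batch-2 < batch-12 < batch-14 < batch-1 < batch-7 < batch-8 < batch-9; the set is consistent.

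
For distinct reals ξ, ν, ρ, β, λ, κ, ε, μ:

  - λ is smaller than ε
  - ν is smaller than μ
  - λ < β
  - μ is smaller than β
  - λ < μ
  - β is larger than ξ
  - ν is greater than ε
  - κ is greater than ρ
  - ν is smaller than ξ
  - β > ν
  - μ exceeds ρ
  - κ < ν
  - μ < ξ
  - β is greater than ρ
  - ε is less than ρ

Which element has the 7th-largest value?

Piecing the relations together gives one ordering: λ < ε < ρ < κ < ν < μ < ξ < β.
Counting 7 from the largest end gives ε.

ε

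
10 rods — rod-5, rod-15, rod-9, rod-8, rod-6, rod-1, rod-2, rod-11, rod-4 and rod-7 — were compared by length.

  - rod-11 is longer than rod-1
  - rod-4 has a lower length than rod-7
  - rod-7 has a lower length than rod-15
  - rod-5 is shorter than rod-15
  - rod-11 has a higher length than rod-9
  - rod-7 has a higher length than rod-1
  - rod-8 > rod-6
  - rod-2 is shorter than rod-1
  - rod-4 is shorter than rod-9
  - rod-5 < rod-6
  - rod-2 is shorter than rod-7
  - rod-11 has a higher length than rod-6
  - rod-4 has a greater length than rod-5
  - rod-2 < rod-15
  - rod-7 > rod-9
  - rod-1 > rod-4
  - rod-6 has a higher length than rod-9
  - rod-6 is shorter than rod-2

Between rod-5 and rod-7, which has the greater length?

rod-7

The relevant relations are rod-5 < rod-4; rod-4 < rod-9; rod-9 < rod-6; rod-6 < rod-2; rod-2 < rod-1; rod-1 < rod-7.
Together: rod-5 < rod-4 < rod-9 < rod-6 < rod-2 < rod-1 < rod-7.
So rod-5 < rod-7; rod-7 is the longer of the two.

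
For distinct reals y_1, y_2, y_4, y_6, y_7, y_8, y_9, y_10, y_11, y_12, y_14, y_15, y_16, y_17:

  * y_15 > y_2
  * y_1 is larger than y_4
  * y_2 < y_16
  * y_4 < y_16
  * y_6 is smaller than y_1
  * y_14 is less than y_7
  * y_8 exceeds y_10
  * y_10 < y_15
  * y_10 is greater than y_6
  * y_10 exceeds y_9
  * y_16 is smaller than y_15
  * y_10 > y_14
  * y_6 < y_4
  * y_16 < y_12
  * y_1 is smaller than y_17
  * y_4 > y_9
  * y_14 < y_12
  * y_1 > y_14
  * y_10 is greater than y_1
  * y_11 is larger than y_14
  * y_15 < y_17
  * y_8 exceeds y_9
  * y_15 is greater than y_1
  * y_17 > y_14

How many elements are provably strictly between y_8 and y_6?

The relations place y_6 below y_8. An element lies strictly between them when it is forced above y_6 and also forced below y_8.
Above y_6: {y_4, y_16, y_1, y_12, y_10, y_15, y_17}. Below y_8: {y_9, y_4, y_14, y_1, y_10}.
Intersection: {y_4, y_1, y_10} — 3.

3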